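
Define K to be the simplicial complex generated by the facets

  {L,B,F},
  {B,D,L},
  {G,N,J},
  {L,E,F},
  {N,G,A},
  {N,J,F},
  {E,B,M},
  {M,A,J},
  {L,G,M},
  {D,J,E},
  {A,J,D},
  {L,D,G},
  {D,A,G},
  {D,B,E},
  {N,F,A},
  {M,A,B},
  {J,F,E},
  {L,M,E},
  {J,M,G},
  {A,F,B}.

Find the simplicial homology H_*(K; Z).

H_0 ≅ Z,  H_1 ≅ Z ⊕ Z/2,  H_2 = 0.

Fix the vertex order A < B < D < E < F < G < J < L < M < N and write every simplex with vertices in increasing order. Then dim K = 2 and the simplices of K are:

  0-simplices (10): A, B, D, E, F, G, J, L, M, N
  1-simplices (30): AB, AD, AF, AG, AJ, AM, AN, BD, BE, BF, BL, BM, DE, DG, DJ, DL, EF, EJ, EL, EM, FJ, FL, FN, GJ, GL, GM, GN, JM, JN, LM
  2-simplices (20): ABF, ABM, ADG, ADJ, AFN, AGN, AJM, BDE, BDL, BEM, BFL, DEJ, DGL, EFJ, EFL, ELM, FJN, GJM, GJN, GLM

giving chain groups C_0 ≅ Z^10, C_1 ≅ Z^30, C_2 ≅ Z^20.

∂_1: C_1 → C_0 maps an edge to its endpoints' difference, ∂[p,q] = q − p. For instance
  ∂BE = E − B.
The 10×30 boundary matrix has rank 9 and Smith normal form diag(1,1,1,1,1,1,1,1,1).

The boundary map ∂_2: C_2 → C_1 acts by ∂[p,q,r] = [q,r] − [p,r] + [p,q]. For instance
  ∂ELM = LM − EM + EL,
  ∂EFL = FL − EL + EF.
This gives a 30×20 integer matrix of rank 20; reducing to Smith normal form yields diagonal entries (1,1,1,1,1,1,1,1,1,1,1,1,1,1,1,1,1,1,1,2).

Reading off H_k = ker ∂_k / im ∂_{k+1}:

  H_0: rank C_0 − rank ∂_1 = 10 − 9 = 1, and the invariant factors of ∂_1 are all 1, so H_0 = Z.
  H_1: rank ker ∂_1 − rank ∂_2 = (30 − 9) − 20 = 1, and ∂_2 has invariant factor 2 > 1, so H_1 = Z ⊕ Z/2.
  H_2: rank ker ∂_2 − rank ∂_3 = (20 − 20) − 0 = 0, and there is no ∂_3, so H_2 = 0.

As a check, the Euler characteristic is 10 − 30 + 20 = 0, which agrees with 1 − 1 + 0 = 0.
(K is a triangulation of the Klein bottle.)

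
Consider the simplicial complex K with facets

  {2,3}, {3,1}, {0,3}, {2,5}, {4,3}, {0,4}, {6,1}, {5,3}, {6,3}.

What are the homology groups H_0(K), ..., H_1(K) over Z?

H_0 ≅ Z,  H_1 ≅ Z^3.

We work with the vertex ordering 0 < 1 < 2 < 3 < 4 < 5 < 6. The simplices of K, each written with vertices in increasing order, are:

  0-simplices (7): [0], [1], [2], [3], [4], [5], [6]
  1-simplices (9): [0,3], [0,4], [1,3], [1,6], [2,3], [2,5], [3,4], [3,5], [3,6]

giving chain groups C_0 ≅ Z^7, C_1 ≅ Z^9.

The boundary map ∂_1: C_1 → C_0 sends each edge [p,q] (with p < q) to q − p. For instance
  ∂[1,3] = [3] − [1].
This gives a 7×9 integer matrix of rank 6; reducing to Smith normal form yields diagonal entries (1,1,1,1,1,1).

Reading off H_k = ker ∂_k / im ∂_{k+1}:

  H_0: rank C_0 − rank ∂_1 = 7 − 6 = 1, and the invariant factors of ∂_1 are all 1, so H_0 = Z.
  H_1: rank ker ∂_1 − rank ∂_2 = (9 − 6) − 0 = 3, and there is no ∂_2, so H_1 = Z^3.

(K is a triangulation of a wedge of 3 circles.)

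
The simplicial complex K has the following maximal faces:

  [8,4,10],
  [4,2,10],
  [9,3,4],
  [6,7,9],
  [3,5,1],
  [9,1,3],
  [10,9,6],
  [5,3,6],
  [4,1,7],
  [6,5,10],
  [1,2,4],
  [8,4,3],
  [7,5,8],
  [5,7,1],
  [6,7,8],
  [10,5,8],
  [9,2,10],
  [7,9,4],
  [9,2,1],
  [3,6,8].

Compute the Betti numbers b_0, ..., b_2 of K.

b_0 = 1, b_1 = 1, b_2 = 0.

Fix the vertex order 1 < 2 < 3 < 4 < 5 < 6 < 7 < 8 < 9 < 10 and write every simplex with vertices in increasing order. Then dim K = 2 and the simplices of K are:

  0-simplices (10): [1], [2], [3], [4], [5], [6], [7], [8], [9], [10]
  1-simplices (30): (30 of them)
  2-simplices (20): (20 of them)

so the chain groups are C_0 ≅ Z^10, C_1 ≅ Z^30, C_2 ≅ Z^20.

∂_1: C_1 → C_0 is given by ∂[p,q] = [q] − [p].
The 10×30 boundary matrix has rank 9 and Smith normal form diag(1,1,1,1,1,1,1,1,1).

The boundary map ∂_2: C_2 → C_1 sends each 2-simplex [p,q,r] to [q,r] − [p,r] + [p,q]. For instance
  ∂[3,4,8] = [4,8] − [3,8] + [3,4],
  ∂[6,7,8] = [7,8] − [6,8] + [6,7].
This gives a 30×20 integer matrix of rank 20; reducing to Smith normal form yields diagonal entries (1,1,1,1,1,1,1,1,1,1,1,1,1,1,1,1,1,1,1,2).

Computing H_k = (kernel of ∂_k) / (image of ∂_{k+1}):

  H_0: rank C_0 − rank ∂_1 = 10 − 9 = 1, and the invariant factors of ∂_1 are all 1, so H_0 = Z.
  H_1: rank ker ∂_1 − rank ∂_2 = (30 − 9) − 20 = 1, and ∂_2 has invariant factor 2 > 1, so H_1 = Z ⊕ Z/2Z.
  H_2: rank ker ∂_2 − rank ∂_3 = (20 − 20) − 0 = 0, and there is no ∂_3, so H_2 = 0.

Hence the Betti numbers are b_0 = 1, b_1 = 1, b_2 = 0.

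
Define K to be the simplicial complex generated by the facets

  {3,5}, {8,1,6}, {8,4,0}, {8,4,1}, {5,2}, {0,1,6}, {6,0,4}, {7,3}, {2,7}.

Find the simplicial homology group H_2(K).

Fix the vertex order 0 < 1 < 2 < 3 < 4 < 5 < 6 < 7 < 8 and write every simplex with vertices in increasing order. Then dim K = 2 and the simplices of K are:

  0-simplices (9): [0], [1], [2], [3], [4], [5], [6], [7], [8]
  1-simplices (14): [0,1], [0,4], [0,6], [0,8], [1,4], [1,6], [1,8], [2,5], [2,7], [3,5], [3,7], [4,6], [4,8], [6,8]
  2-simplices (5): [0,1,6], [0,4,6], [0,4,8], [1,4,8], [1,6,8]

giving chain groups C_0 ≅ Z^9, C_1 ≅ Z^14, C_2 ≅ Z^5.

∂_1: C_1 → C_0 sends each edge [p,q] (with p < q) to q − p.
This gives a 9×14 integer matrix of rank 7; reducing to Smith normal form yields diagonal entries (1,1,1,1,1,1,1).

∂_2: C_2 → C_1 acts by ∂[p,q,r] = [q,r] − [p,r] + [p,q]. For instance
  ∂[0,4,6] = [4,6] − [0,6] + [0,4],
  ∂[0,4,8] = [4,8] − [0,8] + [0,4].
As a 14×5 matrix over Z this has rank 5, with invariant factors (1,1,1,1,1).

Computing H_k = (kernel of ∂_k) / (image of ∂_{k+1}):

  H_2: rank ker ∂_2 − rank ∂_3 = (5 − 5) − 0 = 0, and there is no ∂_3, so H_2 ≅ 0.

(K is a triangulation of the disjoint union of the circle S^1 and the Möbius band.)

H_2 = 0.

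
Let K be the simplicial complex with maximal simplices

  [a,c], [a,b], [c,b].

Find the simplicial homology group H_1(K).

Take the total order a < b < c on the vertex set. Then K (dimension 1) consists of the simplices:

  0-simplices (3): a, b, c
  1-simplices (3): ab, ac, bc

giving chain groups C_0 ≅ Z^3, C_1 ≅ Z^3.

∂_1: C_1 → C_0 maps an edge to its endpoints' difference, ∂[p,q] = q − p.
The resulting 3×3 matrix has rank 2, and its Smith normal form has invariant factors (1,1).

From H_k ≅ ker(∂_k) / im(∂_{k+1}) we obtain:

  H_1: rank ker ∂_1 − rank ∂_2 = (3 − 2) − 0 = 1, and there is no ∂_2, so H_1 = Z.

(K is a triangulation of the circle S^1.)

H_1 ≅ Z.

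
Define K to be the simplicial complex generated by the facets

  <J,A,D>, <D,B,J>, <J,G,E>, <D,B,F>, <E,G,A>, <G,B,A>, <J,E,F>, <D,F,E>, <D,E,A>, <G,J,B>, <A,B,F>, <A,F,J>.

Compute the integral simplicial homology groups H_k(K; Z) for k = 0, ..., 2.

H_0 ≅ Z,  H_1 ≅ Z/2,  H_2 = 0.

Fix the vertex order A < B < D < E < F < G < J and write every simplex with vertices in increasing order. Then dim K = 2 and the simplices of K are:

  0-simplices (7): A, B, D, E, F, G, J
  1-simplices (18): AB, AD, AE, AF, AG, AJ, BD, BF, BG, BJ, DE, DF, DJ, EF, EG, EJ, FJ, GJ
  2-simplices (12): ABF, ABG, ADE, ADJ, AEG, AFJ, BDF, BDJ, BGJ, DEF, EFJ, EGJ

so the chain groups are C_0 ≅ Z^7, C_1 ≅ Z^18, C_2 ≅ Z^12.

Boundary ∂_1: C_1 → C_0 is given by ∂[p,q] = [q] − [p].
The 7×18 boundary matrix has rank 6 and Smith normal form diag(1,1,1,1,1,1).

∂_2: C_2 → C_1 sends each 2-simplex [p,q,r] to [q,r] − [p,r] + [p,q]. For instance
  ∂DEF = EF − DF + DE,
  ∂ABF = BF − AF + AB.
The 18×12 boundary matrix has rank 12 and Smith normal form diag(1,1,1,1,1,1,1,1,1,1,1,2).

Now H_k = ker ∂_k / im ∂_{k+1}, so:

  H_0: rank C_0 − rank ∂_1 = 7 − 6 = 1, and the invariant factors of ∂_1 are all 1, so H_0 = Z.
  H_1: rank ker ∂_1 − rank ∂_2 = (18 − 6) − 12 = 0, and ∂_2 has invariant factor 2 > 1, so H_1 = Z/2.
  H_2: rank ker ∂_2 − rank ∂_3 = (12 − 12) − 0 = 0, and there is no ∂_3, so H_2 = 0.

As a check, the Euler characteristic is 7 − 18 + 12 = 1, which agrees with 1 − 0 + 0 = 1.
(K is a triangulation of the real projective plane RP^2.)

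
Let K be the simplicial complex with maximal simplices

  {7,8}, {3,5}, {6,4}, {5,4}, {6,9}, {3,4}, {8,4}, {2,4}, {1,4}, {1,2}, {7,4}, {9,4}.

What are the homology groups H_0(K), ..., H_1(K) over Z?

Fix the vertex order 1 < 2 < 3 < 4 < 5 < 6 < 7 < 8 < 9 and write every simplex with vertices in increasing order. Then dim K = 1 and the simplices of K are:

  0-simplices (9): [1], [2], [3], [4], [5], [6], [7], [8], [9]
  1-simplices (12): [1,2], [1,4], [2,4], [3,4], [3,5], [4,5], [4,6], [4,7], [4,8], [4,9], [6,9], [7,8]

giving chain groups C_0 ≅ Z^9, C_1 ≅ Z^12.

∂_1: C_1 → C_0 sends each edge [p,q] (with p < q) to q − p.
The 9×12 boundary matrix has rank 8 and Smith normal form diag(1,1,1,1,1,1,1,1).

Reading off H_k = ker ∂_k / im ∂_{k+1}:

  H_0: rank C_0 − rank ∂_1 = 9 − 8 = 1, and the invariant factors of ∂_1 are all 1, so H_0 ≅ Z.
  H_1: rank ker ∂_1 − rank ∂_2 = (12 − 8) − 0 = 4, and there is no ∂_2, so H_1 ≅ Z^4.

H_0 ≅ Z,  H_1 ≅ Z^4.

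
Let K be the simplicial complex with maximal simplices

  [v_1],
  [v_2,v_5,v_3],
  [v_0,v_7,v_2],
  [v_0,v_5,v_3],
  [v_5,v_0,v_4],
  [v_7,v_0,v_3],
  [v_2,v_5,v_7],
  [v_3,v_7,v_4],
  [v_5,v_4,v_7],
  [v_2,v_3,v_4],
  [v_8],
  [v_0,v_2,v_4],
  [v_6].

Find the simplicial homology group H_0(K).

H_0 ≅ Z^4.

Fix the vertex order v_0 < v_1 < v_2 < v_3 < v_4 < v_5 < v_6 < v_7 < v_8 and write every simplex with vertices in increasing order. Then dim K = 2 and the simplices of K are:

  0-simplices (9): [v_0], [v_1], [v_2], [v_3], [v_4], [v_5], [v_6], [v_7], [v_8]
  1-simplices (15): (15 of them)
  2-simplices (10): [v_0,v_2,v_4], [v_0,v_2,v_7], [v_0,v_3,v_5], [v_0,v_3,v_7], [v_0,v_4,v_5], [v_2,v_3,v_4], [v_2,v_3,v_5], [v_2,v_5,v_7], [v_3,v_4,v_7], [v_4,v_5,v_7]

so the chain groups are C_0 ≅ Z^9, C_1 ≅ Z^15, C_2 ≅ Z^10.

∂_1: C_1 → C_0 sends each edge [p,q] (with p < q) to q − p.
The 9×15 boundary matrix has rank 5 and Smith normal form diag(1,1,1,1,1).

Boundary ∂_2: C_2 → C_1 acts by ∂[p,q,r] = [q,r] − [p,r] + [p,q]. For instance
  ∂[v_4,v_5,v_7] = [v_5,v_7] − [v_4,v_7] + [v_4,v_5],
  ∂[v_0,v_3,v_7] = [v_3,v_7] − [v_0,v_7] + [v_0,v_3].
As a 15×10 matrix over Z this has rank 10, with invariant factors (1,1,1,1,1,1,1,1,1,2).

Reading off H_k = ker ∂_k / im ∂_{k+1}:

  H_0: rank C_0 − rank ∂_1 = 9 − 5 = 4, and the invariant factors of ∂_1 are all 1, so H_0 = Z^4.

(K is a triangulation of the disjoint union of the real projective plane RP^2 and a set of 3 points.)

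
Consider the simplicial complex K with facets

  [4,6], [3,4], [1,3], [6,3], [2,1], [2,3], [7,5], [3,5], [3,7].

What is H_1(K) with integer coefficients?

We work with the vertex ordering 1 < 2 < 3 < 4 < 5 < 6 < 7. The simplices of K, each written with vertices in increasing order, are:

  0-simplices (7): [1], [2], [3], [4], [5], [6], [7]
  1-simplices (9): [1,2], [1,3], [2,3], [3,4], [3,5], [3,6], [3,7], [4,6], [5,7]

giving chain groups C_0 ≅ Z^7, C_1 ≅ Z^9.

The boundary map ∂_1: C_1 → C_0 is given by ∂[p,q] = [q] − [p]. For instance
  ∂[3,6] = [6] − [3].
The 7×9 boundary matrix has rank 6 and Smith normal form diag(1,1,1,1,1,1).

From H_k ≅ ker(∂_k) / im(∂_{k+1}) we obtain:

  H_1: rank ker ∂_1 − rank ∂_2 = (9 − 6) − 0 = 3, and there is no ∂_2, so H_1 = Z^3.

(K is a triangulation of a wedge of 3 circles.)

H_1 ≅ Z^3.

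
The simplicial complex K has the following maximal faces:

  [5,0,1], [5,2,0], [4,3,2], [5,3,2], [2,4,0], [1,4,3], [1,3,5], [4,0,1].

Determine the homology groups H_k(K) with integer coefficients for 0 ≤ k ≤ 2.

H_0 ≅ Z,  H_1 = 0,  H_2 ≅ Z.

We work with the vertex ordering 0 < 1 < 2 < 3 < 4 < 5. The simplices of K, each written with vertices in increasing order, are:

  0-simplices (6): [0], [1], [2], [3], [4], [5]
  1-simplices (12): [0,1], [0,2], [0,4], [0,5], [1,3], [1,4], [1,5], [2,3], [2,4], [2,5], [3,4], [3,5]
  2-simplices (8): [0,1,4], [0,1,5], [0,2,4], [0,2,5], [1,3,4], [1,3,5], [2,3,4], [2,3,5]

so the chain groups are C_0 ≅ Z^6, C_1 ≅ Z^12, C_2 ≅ Z^8.

Boundary ∂_1: C_1 → C_0 sends each edge [p,q] (with p < q) to q − p. For instance
  ∂[0,5] = [5] − [0].
The 6×12 boundary matrix has rank 5 and Smith normal form diag(1,1,1,1,1).

Boundary ∂_2: C_2 → C_1 maps a triangle to the signed sum of its edges. For instance
  ∂[0,1,4] = [1,4] − [0,4] + [0,1],
  ∂[1,3,4] = [3,4] − [1,4] + [1,3].
As a 12×8 matrix over Z this has rank 7, with invariant factors (1,1,1,1,1,1,1).

Now H_k = ker ∂_k / im ∂_{k+1}, so:

  H_0: rank C_0 − rank ∂_1 = 6 − 5 = 1, and the invariant factors of ∂_1 are all 1, so H_0 = Z.
  H_1: rank ker ∂_1 − rank ∂_2 = (12 − 5) − 7 = 0, and the invariant factors of ∂_2 are all 1, so H_1 = 0.
  H_2: rank ker ∂_2 − rank ∂_3 = (8 − 7) − 0 = 1, and there is no ∂_3, so H_2 = Z.

As a check, the Euler characteristic is 6 − 12 + 8 = 2, which agrees with 1 − 0 + 1 = 2.
(K is a triangulation of the 2-sphere S^2.)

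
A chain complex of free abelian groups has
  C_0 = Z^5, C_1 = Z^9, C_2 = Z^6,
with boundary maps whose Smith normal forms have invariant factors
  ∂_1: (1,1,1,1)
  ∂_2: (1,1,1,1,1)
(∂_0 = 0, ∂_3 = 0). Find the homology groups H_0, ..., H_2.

H_0 ≅ Z,  H_1 = 0,  H_2 ≅ Z.

H_0: b_0 = 5 − 0 − 4 = 1; torsion from ∂_1 factors > 1: none. So H_0 ≅ Z.
H_1: b_1 = 9 − 4 − 5 = 0; torsion from ∂_2 factors > 1: none. So H_1 ≅ 0.
H_2: b_2 = 6 − 5 − 0 = 1; torsion from ∂_3 factors > 1: none. So H_2 ≅ Z.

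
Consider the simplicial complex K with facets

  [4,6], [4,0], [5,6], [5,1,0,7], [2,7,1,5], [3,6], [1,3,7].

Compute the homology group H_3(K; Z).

H_3 = 0.

K has 8 vertices, 15 edges, 8 triangles, 2 3-simplices.
rank ∂_3 = 2, rank ∂_4 = 0 ⇒ b_3 = 2 − 2 − 0 = 0. So H_3 ≅ 0.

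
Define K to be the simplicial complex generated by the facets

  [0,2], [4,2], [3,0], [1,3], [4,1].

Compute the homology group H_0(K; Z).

H_0 = Z.

Take the total order 0 < 1 < 2 < 3 < 4 on the vertex set. Then K (dimension 1) consists of the simplices:

  0-simplices (5): [0], [1], [2], [3], [4]
  1-simplices (5): [0,2], [0,3], [1,3], [1,4], [2,4]

so the chain groups are C_0 ≅ Z^5, C_1 ≅ Z^5.

∂_1: C_1 → C_0 is given by ∂[p,q] = [q] − [p].
As a 5×5 matrix over Z this has rank 4, with invariant factors (1,1,1,1).

Now H_k = ker ∂_k / im ∂_{k+1}, so:

  H_0: rank C_0 − rank ∂_1 = 5 − 4 = 1, and the invariant factors of ∂_1 are all 1, so H_0 ≅ Z.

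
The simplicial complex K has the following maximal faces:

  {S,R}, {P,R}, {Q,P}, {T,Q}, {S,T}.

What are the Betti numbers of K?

b_0 = 1, b_1 = 1.

K has 5 vertices, 5 edges.
rank ∂_0 = 0, rank ∂_1 = 4 ⇒ b_0 = 5 − 0 − 4 = 1; all invariant factors of ∂_1 are 1 so no torsion. So H_0 ≅ Z.
rank ∂_1 = 4, rank ∂_2 = 0 ⇒ b_1 = 5 − 4 − 0 = 1. So H_1 ≅ Z.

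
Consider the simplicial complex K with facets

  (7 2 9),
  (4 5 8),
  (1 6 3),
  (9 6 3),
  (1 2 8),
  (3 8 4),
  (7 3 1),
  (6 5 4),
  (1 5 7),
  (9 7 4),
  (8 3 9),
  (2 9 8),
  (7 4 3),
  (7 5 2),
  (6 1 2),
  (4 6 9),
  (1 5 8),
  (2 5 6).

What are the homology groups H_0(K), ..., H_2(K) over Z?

We work with the vertex ordering 1 < 2 < 3 < 4 < 5 < 6 < 7 < 8 < 9. The simplices of K, each written with vertices in increasing order, are:

  0-simplices (9): [1], [2], [3], [4], [5], [6], [7], [8], [9]
  1-simplices (27): (27 of them)
  2-simplices (18): [1,2,6], [1,2,8], [1,3,6], [1,3,7], [1,5,7], [1,5,8], [2,5,6], [2,5,7], [2,7,9], [2,8,9], [3,4,7], [3,4,8], [3,6,9], [3,8,9], [4,5,6], [4,5,8], [4,6,9], [4,7,9]

giving chain groups C_0 ≅ Z^9, C_1 ≅ Z^27, C_2 ≅ Z^18.

∂_1: C_1 → C_0 is given by ∂[p,q] = [q] − [p].
The resulting 9×27 matrix has rank 8, and its Smith normal form has invariant factors (1,1,1,1,1,1,1,1).

∂_2: C_2 → C_1 sends each 2-simplex [p,q,r] to [q,r] − [p,r] + [p,q]. For instance
  ∂[4,6,9] = [6,9] − [4,9] + [4,6],
  ∂[1,3,7] = [3,7] − [1,7] + [1,3].
As a 27×18 matrix over Z this has rank 18, with invariant factors (1,1,1,1,1,1,1,1,1,1,1,1,1,1,1,1,1,2).

From H_k ≅ ker(∂_k) / im(∂_{k+1}) we obtain:

  H_0: rank C_0 − rank ∂_1 = 9 − 8 = 1, and the invariant factors of ∂_1 are all 1, so H_0 ≅ Z.
  H_1: rank ker ∂_1 − rank ∂_2 = (27 − 8) − 18 = 1, and ∂_2 has invariant factor 2 > 1, so H_1 ≅ Z × Z/2.
  H_2: rank ker ∂_2 − rank ∂_3 = (18 − 18) − 0 = 0, and there is no ∂_3, so H_2 ≅ 0.

As a check, the Euler characteristic is 9 − 27 + 18 = 0, which agrees with 1 − 1 + 0 = 0.

H_0 ≅ Z,  H_1 ≅ Z × Z/2,  H_2 = 0.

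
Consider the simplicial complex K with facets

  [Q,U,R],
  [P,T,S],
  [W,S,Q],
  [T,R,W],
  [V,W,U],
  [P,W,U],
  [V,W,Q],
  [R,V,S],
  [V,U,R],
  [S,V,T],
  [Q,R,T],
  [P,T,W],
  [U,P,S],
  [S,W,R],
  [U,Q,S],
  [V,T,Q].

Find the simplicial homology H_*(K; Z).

H_0 = Z,  H_1 = Z^2,  H_2 = Z.

Fix the vertex order P < Q < R < S < T < U < V < W and write every simplex with vertices in increasing order. Then dim K = 2 and the simplices of K are:

  0-simplices (8): P, Q, R, S, T, U, V, W
  1-simplices (24): PS, PT, PU, PW, QR, QS, QT, QU, QV, QW, RS, RT, RU, RV, RW, ST, SU, SV, SW, TV, TW, UV, UW, VW
  2-simplices (16): PST, PSU, PTW, PUW, QRT, QRU, QSU, QSW, QTV, QVW, RSV, RSW, RTW, RUV, STV, UVW

Hence C_0 ≅ Z^8, C_1 ≅ Z^24, C_2 ≅ Z^16.

Boundary ∂_1: C_1 → C_0 maps an edge to its endpoints' difference, ∂[p,q] = q − p. For instance
  ∂TV = V − T.
The 8×24 boundary matrix has rank 7 and Smith normal form diag(1,1,1,1,1,1,1).

∂_2: C_2 → C_1 acts by ∂[p,q,r] = [q,r] − [p,r] + [p,q]. For instance
  ∂RSV = SV − RV + RS,
  ∂QVW = VW − QW + QV.
This gives a 24×16 integer matrix of rank 15; reducing to Smith normal form yields diagonal entries (1,1,1,1,1,1,1,1,1,1,1,1,1,1,1).

From H_k ≅ ker(∂_k) / im(∂_{k+1}) we obtain:

  H_0: rank C_0 − rank ∂_1 = 8 − 7 = 1, and the invariant factors of ∂_1 are all 1, so H_0 ≅ Z.
  H_1: rank ker ∂_1 − rank ∂_2 = (24 − 7) − 15 = 2, and the invariant factors of ∂_2 are all 1, so H_1 ≅ Z^2.
  H_2: rank ker ∂_2 − rank ∂_3 = (16 − 15) − 0 = 1, and there is no ∂_3, so H_2 ≅ Z.

As a check, the Euler characteristic is 8 − 24 + 16 = 0, which agrees with 1 − 2 + 1 = 0.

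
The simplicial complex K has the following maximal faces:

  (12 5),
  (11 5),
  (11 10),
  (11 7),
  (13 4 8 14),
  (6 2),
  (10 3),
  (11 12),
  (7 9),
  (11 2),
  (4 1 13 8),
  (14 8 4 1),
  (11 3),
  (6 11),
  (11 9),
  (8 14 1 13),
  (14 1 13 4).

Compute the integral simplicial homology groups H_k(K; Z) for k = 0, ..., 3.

H_0 ≅ Z^2,  H_1 ≅ Z^4,  H_2 = 0,  H_3 ≅ Z.

Take the total order 1 < 2 < 3 < 4 < 5 < 6 < 7 < 8 < 9 < 10 < 11 < 12 < 13 < 14 on the vertex set. Then K (dimension 3) consists of the simplices:

  0-simplices (14): [1], [2], [3], [4], [5], [6], [7], [8], [9], [10], [11], [12], [13], [14]
  1-simplices (22): (22 of them)
  2-simplices (10): [1,4,8], [1,4,13], [1,4,14], [1,8,13], [1,8,14], [1,13,14], [4,8,13], [4,8,14], [4,13,14], [8,13,14]
  3-simplices (5): [1,4,8,13], [1,4,8,14], [1,4,13,14], [1,8,13,14], [4,8,13,14]

giving chain groups C_0 ≅ Z^14, C_1 ≅ Z^22, C_2 ≅ Z^10, C_3 ≅ Z^5.

∂_1: C_1 → C_0 is given by ∂[p,q] = [q] − [p]. For instance
  ∂[8,14] = [14] − [8].
The 14×22 boundary matrix has rank 12 and Smith normal form diag(1,1,1,1,1,1,1,1,1,1,1,1).

The boundary map ∂_2: C_2 → C_1 acts by ∂[p,q,r] = [q,r] − [p,r] + [p,q]. For instance
  ∂[4,8,13] = [8,13] − [4,13] + [4,8],
  ∂[1,8,14] = [8,14] − [1,14] + [1,8].
The resulting 22×10 matrix has rank 6, and its Smith normal form has invariant factors (1,1,1,1,1,1).

∂_3: C_3 → C_2 sends each 3-simplex σ to the alternating sum Σ_i (−1)^i (σ with its i-th vertex removed). For instance
  ∂[1,4,13,14] = [4,13,14] − [1,13,14] + [1,4,14] − [1,4,13],
  ∂[1,8,13,14] = [8,13,14] − [1,13,14] + [1,8,14] − [1,8,13].
As a 10×5 matrix over Z this has rank 4, with invariant factors (1,1,1,1).

Now H_k = ker ∂_k / im ∂_{k+1}, so:

  H_0: rank C_0 − rank ∂_1 = 14 − 12 = 2, and the invariant factors of ∂_1 are all 1, so H_0 = Z^2.
  H_1: rank ker ∂_1 − rank ∂_2 = (22 − 12) − 6 = 4, and the invariant factors of ∂_2 are all 1, so H_1 = Z^4.
  H_2: rank ker ∂_2 − rank ∂_3 = (10 − 6) − 4 = 0, and the invariant factors of ∂_3 are all 1, so H_2 = 0.
  H_3: rank ker ∂_3 − rank ∂_4 = (5 − 4) − 0 = 1, and there is no ∂_4, so H_3 = Z.

As a check, the Euler characteristic is 14 − 22 + 10 − 5 = -3, which agrees with 2 − 4 + 0 − 1 = -3.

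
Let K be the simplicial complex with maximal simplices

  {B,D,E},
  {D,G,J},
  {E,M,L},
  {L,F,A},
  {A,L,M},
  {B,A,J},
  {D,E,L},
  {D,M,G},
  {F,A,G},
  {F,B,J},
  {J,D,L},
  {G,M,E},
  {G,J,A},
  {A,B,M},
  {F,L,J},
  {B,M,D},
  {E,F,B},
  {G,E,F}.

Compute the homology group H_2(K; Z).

Take the total order A < B < D < E < F < G < J < L < M on the vertex set. Then K (dimension 2) consists of the simplices:

  0-simplices (9): A, B, D, E, F, G, J, L, M
  1-simplices (27): AB, AF, AG, AJ, AL, AM, BD, BE, BF, BJ, BM, DE, DG, DJ, DL, DM, EF, EG, EL, EM, FG, FJ, FL, GJ, GM, JL, LM
  2-simplices (18): ABJ, ABM, AFG, AFL, AGJ, ALM, BDE, BDM, BEF, BFJ, DEL, DGJ, DGM, DJL, EFG, EGM, ELM, FJL

Hence C_0 ≅ Z^9, C_1 ≅ Z^27, C_2 ≅ Z^18.

The boundary map ∂_1: C_1 → C_0 is given by ∂[p,q] = [q] − [p].
The resulting 9×27 matrix has rank 8, and its Smith normal form has invariant factors (1,1,1,1,1,1,1,1).

∂_2: C_2 → C_1 acts by ∂[p,q,r] = [q,r] − [p,r] + [p,q]. For instance
  ∂AFG = FG − AG + AF,
  ∂ALM = LM − AM + AL.
As a 27×18 matrix over Z this has rank 18, with invariant factors (1,1,1,1,1,1,1,1,1,1,1,1,1,1,1,1,1,2).

Computing H_k = (kernel of ∂_k) / (image of ∂_{k+1}):

  H_2: rank ker ∂_2 − rank ∂_3 = (18 − 18) − 0 = 0, and there is no ∂_3, so H_2 = 0.

H_2 = 0.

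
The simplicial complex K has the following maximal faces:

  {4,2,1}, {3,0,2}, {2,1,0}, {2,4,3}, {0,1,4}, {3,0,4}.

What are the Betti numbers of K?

b_0 = 1, b_1 = 0, b_2 = 1.

Order the vertices as 0 < 1 < 2 < 3 < 4. Listing each simplex with vertices in this order, K has dimension 2 with simplices:

  0-simplices (5): [0], [1], [2], [3], [4]
  1-simplices (9): [0,1], [0,2], [0,3], [0,4], [1,2], [1,4], [2,3], [2,4], [3,4]
  2-simplices (6): [0,1,2], [0,1,4], [0,2,3], [0,3,4], [1,2,4], [2,3,4]

giving chain groups C_0 ≅ Z^5, C_1 ≅ Z^9, C_2 ≅ Z^6.

The boundary map ∂_1: C_1 → C_0 is given by ∂[p,q] = [q] − [p]. For instance
  ∂[1,4] = [4] − [1].
The resulting 5×9 matrix has rank 4, and its Smith normal form has invariant factors (1,1,1,1).

∂_2: C_2 → C_1 sends each 2-simplex [p,q,r] to [q,r] − [p,r] + [p,q]. For instance
  ∂[1,2,4] = [2,4] − [1,4] + [1,2],
  ∂[2,3,4] = [3,4] − [2,4] + [2,3].
The resulting 9×6 matrix has rank 5, and its Smith normal form has invariant factors (1,1,1,1,1).

Computing H_k = (kernel of ∂_k) / (image of ∂_{k+1}):

  H_0: rank C_0 − rank ∂_1 = 5 − 4 = 1, and the invariant factors of ∂_1 are all 1, so H_0 ≅ Z.
  H_1: rank ker ∂_1 − rank ∂_2 = (9 − 4) − 5 = 0, and the invariant factors of ∂_2 are all 1, so H_1 ≅ 0.
  H_2: rank ker ∂_2 − rank ∂_3 = (6 − 5) − 0 = 1, and there is no ∂_3, so H_2 ≅ Z.

Hence the Betti numbers are b_0 = 1, b_1 = 0, b_2 = 1.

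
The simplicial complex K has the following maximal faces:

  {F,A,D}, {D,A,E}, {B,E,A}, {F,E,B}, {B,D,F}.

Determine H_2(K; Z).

H_2 ≅ 0.

K has 5 vertices, 10 edges, 5 triangles.
rank ∂_2 = 5, rank ∂_3 = 0 ⇒ b_2 = 5 − 5 − 0 = 0. So H_2 ≅ 0.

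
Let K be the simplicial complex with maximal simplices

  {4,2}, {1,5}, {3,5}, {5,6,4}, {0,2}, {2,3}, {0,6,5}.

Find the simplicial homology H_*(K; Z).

H_0 = Z,  H_1 = Z^2,  H_2 = 0.

K has 7 vertices, 10 edges, 2 triangles.
rank ∂_0 = 0, rank ∂_1 = 6 ⇒ b_0 = 7 − 0 − 6 = 1; all invariant factors of ∂_1 are 1 so no torsion. So H_0 = Z.
rank ∂_1 = 6, rank ∂_2 = 2 ⇒ b_1 = 10 − 6 − 2 = 2; all invariant factors of ∂_2 are 1 so no torsion. So H_1 = Z^2.
rank ∂_2 = 2, rank ∂_3 = 0 ⇒ b_2 = 2 − 2 − 0 = 0. So H_2 = 0.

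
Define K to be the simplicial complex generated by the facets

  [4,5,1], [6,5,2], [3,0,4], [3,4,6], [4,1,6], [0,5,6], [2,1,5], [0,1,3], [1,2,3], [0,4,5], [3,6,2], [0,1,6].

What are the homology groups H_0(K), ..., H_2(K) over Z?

H_0 ≅ Z,  H_1 ≅ Z_2,  H_2 = 0.

We work with the vertex ordering 0 < 1 < 2 < 3 < 4 < 5 < 6. The simplices of K, each written with vertices in increasing order, are:

  0-simplices (7): [0], [1], [2], [3], [4], [5], [6]
  1-simplices (18): [0,1], [0,3], [0,4], [0,5], [0,6], [1,2], [1,3], [1,4], [1,5], [1,6], [2,3], [2,5], [2,6], [3,4], [3,6], [4,5], [4,6], [5,6]
  2-simplices (12): [0,1,3], [0,1,6], [0,3,4], [0,4,5], [0,5,6], [1,2,3], [1,2,5], [1,4,5], [1,4,6], [2,3,6], [2,5,6], [3,4,6]

giving chain groups C_0 ≅ Z^7, C_1 ≅ Z^18, C_2 ≅ Z^12.

The boundary map ∂_1: C_1 → C_0 sends each edge [p,q] (with p < q) to q − p.
The resulting 7×18 matrix has rank 6, and its Smith normal form has invariant factors (1,1,1,1,1,1).

The boundary map ∂_2: C_2 → C_1 sends each 2-simplex [p,q,r] to [q,r] − [p,r] + [p,q]. For instance
  ∂[0,1,3] = [1,3] − [0,3] + [0,1],
  ∂[2,5,6] = [5,6] − [2,6] + [2,5].
The 18×12 boundary matrix has rank 12 and Smith normal form diag(1,1,1,1,1,1,1,1,1,1,1,2).

Computing H_k = (kernel of ∂_k) / (image of ∂_{k+1}):

  H_0: rank C_0 − rank ∂_1 = 7 − 6 = 1, and the invariant factors of ∂_1 are all 1, so H_0 ≅ Z.
  H_1: rank ker ∂_1 − rank ∂_2 = (18 − 6) − 12 = 0, and ∂_2 has invariant factor 2 > 1, so H_1 ≅ Z_2.
  H_2: rank ker ∂_2 − rank ∂_3 = (12 − 12) − 0 = 0, and there is no ∂_3, so H_2 ≅ 0.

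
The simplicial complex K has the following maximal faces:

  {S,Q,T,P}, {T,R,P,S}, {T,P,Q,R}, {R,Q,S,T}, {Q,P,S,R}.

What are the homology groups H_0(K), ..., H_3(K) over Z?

Fix the vertex order P < Q < R < S < T and write every simplex with vertices in increasing order. Then dim K = 3 and the simplices of K are:

  0-simplices (5): P, Q, R, S, T
  1-simplices (10): PQ, PR, PS, PT, QR, QS, QT, RS, RT, ST
  2-simplices (10): PQR, PQS, PQT, PRS, PRT, PST, QRS, QRT, QST, RST
  3-simplices (5): PQRS, PQRT, PQST, PRST, QRST

Hence C_0 ≅ Z^5, C_1 ≅ Z^10, C_2 ≅ Z^10, C_3 ≅ Z^5.

∂_1: C_1 → C_0 sends each edge [p,q] (with p < q) to q − p. For instance
  ∂QS = S − Q.
The 5×10 boundary matrix has rank 4 and Smith normal form diag(1,1,1,1).

∂_2: C_2 → C_1 maps a triangle to the signed sum of its edges. For instance
  ∂QST = ST − QT + QS,
  ∂PQR = QR − PR + PQ.
The resulting 10×10 matrix has rank 6, and its Smith normal form has invariant factors (1,1,1,1,1,1).

∂_3: C_3 → C_2 sends each 3-simplex σ to the alternating sum Σ_i (−1)^i (σ with its i-th vertex removed). For instance
  ∂QRST = RST − QST + QRT − QRS,
  ∂PRST = RST − PST + PRT − PRS.
The resulting 10×5 matrix has rank 4, and its Smith normal form has invariant factors (1,1,1,1).

From H_k ≅ ker(∂_k) / im(∂_{k+1}) we obtain:

  H_0: rank C_0 − rank ∂_1 = 5 − 4 = 1, and the invariant factors of ∂_1 are all 1, so H_0 ≅ Z.
  H_1: rank ker ∂_1 − rank ∂_2 = (10 − 4) − 6 = 0, and the invariant factors of ∂_2 are all 1, so H_1 ≅ 0.
  H_2: rank ker ∂_2 − rank ∂_3 = (10 − 6) − 4 = 0, and the invariant factors of ∂_3 are all 1, so H_2 ≅ 0.
  H_3: rank ker ∂_3 − rank ∂_4 = (5 − 4) − 0 = 1, and there is no ∂_4, so H_3 ≅ Z.

As a check, the Euler characteristic is 5 − 10 + 10 − 5 = 0, which agrees with 1 − 0 + 0 − 1 = 0.

H_0 ≅ Z,  H_1 = 0,  H_2 = 0,  H_3 ≅ Z.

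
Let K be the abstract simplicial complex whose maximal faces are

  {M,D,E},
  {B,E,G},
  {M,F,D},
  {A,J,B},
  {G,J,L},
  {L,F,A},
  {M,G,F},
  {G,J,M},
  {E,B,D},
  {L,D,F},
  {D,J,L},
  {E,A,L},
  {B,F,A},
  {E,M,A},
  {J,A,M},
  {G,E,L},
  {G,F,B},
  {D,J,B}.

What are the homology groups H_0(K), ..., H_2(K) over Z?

K has 9 vertices, 27 edges, 18 triangles.
rank ∂_0 = 0, rank ∂_1 = 8 ⇒ b_0 = 9 − 0 − 8 = 1; all invariant factors of ∂_1 are 1 so no torsion. So H_0 ≅ Z.
rank ∂_1 = 8, rank ∂_2 = 17 ⇒ b_1 = 27 − 8 − 17 = 2; all invariant factors of ∂_2 are 1 so no torsion. So H_1 ≅ Z^2.
rank ∂_2 = 17, rank ∂_3 = 0 ⇒ b_2 = 18 − 17 − 0 = 1. So H_2 ≅ Z.

H_0 = Z,  H_1 = Z^2,  H_2 = Z.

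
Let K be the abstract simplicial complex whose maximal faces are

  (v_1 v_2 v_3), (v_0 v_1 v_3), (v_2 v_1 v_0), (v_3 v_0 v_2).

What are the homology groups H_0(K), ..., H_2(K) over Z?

K has 4 vertices, 6 edges, 4 triangles.
rank ∂_0 = 0, rank ∂_1 = 3 ⇒ b_0 = 4 − 0 − 3 = 1; all invariant factors of ∂_1 are 1 so no torsion. So H_0 = Z.
rank ∂_1 = 3, rank ∂_2 = 3 ⇒ b_1 = 6 − 3 − 3 = 0; all invariant factors of ∂_2 are 1 so no torsion. So H_1 = 0.
rank ∂_2 = 3, rank ∂_3 = 0 ⇒ b_2 = 4 − 3 − 0 = 1. So H_2 = Z.

H_0 ≅ Z,  H_1 = 0,  H_2 ≅ Z.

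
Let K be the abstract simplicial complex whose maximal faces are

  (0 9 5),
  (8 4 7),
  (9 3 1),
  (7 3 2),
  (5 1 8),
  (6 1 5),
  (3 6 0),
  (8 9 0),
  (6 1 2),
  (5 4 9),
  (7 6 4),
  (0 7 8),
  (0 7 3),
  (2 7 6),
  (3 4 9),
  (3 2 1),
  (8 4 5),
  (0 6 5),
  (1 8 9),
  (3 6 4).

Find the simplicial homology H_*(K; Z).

H_0 = Z,  H_1 = Z ⊕ Z/2,  H_2 = 0.

Take the total order 0 < 1 < 2 < 3 < 4 < 5 < 6 < 7 < 8 < 9 on the vertex set. Then K (dimension 2) consists of the simplices:

  0-simplices (10): [0], [1], [2], [3], [4], [5], [6], [7], [8], [9]
  1-simplices (30): (30 of them)
  2-simplices (20): (20 of them)

giving chain groups C_0 ≅ Z^10, C_1 ≅ Z^30, C_2 ≅ Z^20.

Boundary ∂_1: C_1 → C_0 maps an edge to its endpoints' difference, ∂[p,q] = q − p. For instance
  ∂[0,7] = [7] − [0].
The 10×30 boundary matrix has rank 9 and Smith normal form diag(1,1,1,1,1,1,1,1,1).

∂_2: C_2 → C_1 acts by ∂[p,q,r] = [q,r] − [p,r] + [p,q]. For instance
  ∂[3,4,6] = [4,6] − [3,6] + [3,4],
  ∂[1,5,6] = [5,6] − [1,6] + [1,5].
The 30×20 boundary matrix has rank 20 and Smith normal form diag(1,1,1,1,1,1,1,1,1,1,1,1,1,1,1,1,1,1,1,2).

Reading off H_k = ker ∂_k / im ∂_{k+1}:

  H_0: rank C_0 − rank ∂_1 = 10 − 9 = 1, and the invariant factors of ∂_1 are all 1, so H_0 ≅ Z.
  H_1: rank ker ∂_1 − rank ∂_2 = (30 − 9) − 20 = 1, and ∂_2 has invariant factor 2 > 1, so H_1 ≅ Z ⊕ Z/2.
  H_2: rank ker ∂_2 − rank ∂_3 = (20 − 20) − 0 = 0, and there is no ∂_3, so H_2 ≅ 0.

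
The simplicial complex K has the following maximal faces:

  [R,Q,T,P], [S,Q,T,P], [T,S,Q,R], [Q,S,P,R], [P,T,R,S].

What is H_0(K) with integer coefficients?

Order the vertices as P < Q < R < S < T. Listing each simplex with vertices in this order, K has dimension 3 with simplices:

  0-simplices (5): P, Q, R, S, T
  1-simplices (10): PQ, PR, PS, PT, QR, QS, QT, RS, RT, ST
  2-simplices (10): PQR, PQS, PQT, PRS, PRT, PST, QRS, QRT, QST, RST
  3-simplices (5): PQRS, PQRT, PQST, PRST, QRST

so the chain groups are C_0 ≅ Z^5, C_1 ≅ Z^10, C_2 ≅ Z^10, C_3 ≅ Z^5.

Boundary ∂_1: C_1 → C_0 is given by ∂[p,q] = [q] − [p]. For instance
  ∂PS = S − P.
The resulting 5×10 matrix has rank 4, and its Smith normal form has invariant factors (1,1,1,1).

The boundary map ∂_2: C_2 → C_1 sends each 2-simplex [p,q,r] to [q,r] − [p,r] + [p,q]. For instance
  ∂PQS = QS − PS + PQ,
  ∂PQT = QT − PT + PQ.
As a 10×10 matrix over Z this has rank 6, with invariant factors (1,1,1,1,1,1).

∂_3: C_3 → C_2 sends each 3-simplex σ to the alternating sum Σ_i (−1)^i (σ with its i-th vertex removed). For instance
  ∂PRST = RST − PST + PRT − PRS,
  ∂PQRS = QRS − PRS + PQS − PQR.
This gives a 10×5 integer matrix of rank 4; reducing to Smith normal form yields diagonal entries (1,1,1,1).

Reading off H_k = ker ∂_k / im ∂_{k+1}:

  H_0: rank C_0 − rank ∂_1 = 5 − 4 = 1, and the invariant factors of ∂_1 are all 1, so H_0 = Z.

(K is a triangulation of the 3-sphere S^3.)

H_0 ≅ Z.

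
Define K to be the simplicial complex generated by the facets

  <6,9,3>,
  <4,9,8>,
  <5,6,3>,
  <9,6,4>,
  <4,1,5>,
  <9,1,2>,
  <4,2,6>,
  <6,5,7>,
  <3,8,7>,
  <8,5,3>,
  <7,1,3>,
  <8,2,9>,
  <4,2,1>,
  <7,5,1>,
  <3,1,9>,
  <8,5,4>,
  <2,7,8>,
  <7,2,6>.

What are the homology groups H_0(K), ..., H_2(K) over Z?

Take the total order 1 < 2 < 3 < 4 < 5 < 6 < 7 < 8 < 9 on the vertex set. Then K (dimension 2) consists of the simplices:

  0-simplices (9): [1], [2], [3], [4], [5], [6], [7], [8], [9]
  1-simplices (27): (27 of them)
  2-simplices (18): [1,2,4], [1,2,9], [1,3,7], [1,3,9], [1,4,5], [1,5,7], [2,4,6], [2,6,7], [2,7,8], [2,8,9], [3,5,6], [3,5,8], [3,6,9], [3,7,8], [4,5,8], [4,6,9], [4,8,9], [5,6,7]

so the chain groups are C_0 ≅ Z^9, C_1 ≅ Z^27, C_2 ≅ Z^18.

∂_1: C_1 → C_0 is given by ∂[p,q] = [q] − [p]. For instance
  ∂[2,9] = [9] − [2].
The 9×27 boundary matrix has rank 8 and Smith normal form diag(1,1,1,1,1,1,1,1).

∂_2: C_2 → C_1 maps a triangle to the signed sum of its edges. For instance
  ∂[2,8,9] = [8,9] − [2,9] + [2,8],
  ∂[2,6,7] = [6,7] − [2,7] + [2,6].
The resulting 27×18 matrix has rank 18, and its Smith normal form has invariant factors (1,1,1,1,1,1,1,1,1,1,1,1,1,1,1,1,1,2).

Computing H_k = (kernel of ∂_k) / (image of ∂_{k+1}):

  H_0: rank C_0 − rank ∂_1 = 9 − 8 = 1, and the invariant factors of ∂_1 are all 1, so H_0 = Z.
  H_1: rank ker ∂_1 − rank ∂_2 = (27 − 8) − 18 = 1, and ∂_2 has invariant factor 2 > 1, so H_1 = Z ⊕ Z/2Z.
  H_2: rank ker ∂_2 − rank ∂_3 = (18 − 18) − 0 = 0, and there is no ∂_3, so H_2 = 0.

(K is a triangulation of the Klein bottle.)

H_0 ≅ Z,  H_1 ≅ Z ⊕ Z/2Z,  H_2 = 0.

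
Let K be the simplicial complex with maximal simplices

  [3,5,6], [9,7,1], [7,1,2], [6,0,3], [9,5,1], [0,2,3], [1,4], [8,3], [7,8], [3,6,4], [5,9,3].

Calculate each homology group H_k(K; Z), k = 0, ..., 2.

H_0 ≅ Z,  H_1 ≅ Z^3,  H_2 = 0.

We work with the vertex ordering 0 < 1 < 2 < 3 < 4 < 5 < 6 < 7 < 8 < 9. The simplices of K, each written with vertices in increasing order, are:

  0-simplices (10): [0], [1], [2], [3], [4], [5], [6], [7], [8], [9]
  1-simplices (20): [0,2], [0,3], [0,6], [1,2], [1,4], [1,5], [1,7], [1,9], [2,3], [2,7], [3,4], [3,5], [3,6], [3,8], [3,9], [4,6], [5,6], [5,9], [7,8], [7,9]
  2-simplices (8): [0,2,3], [0,3,6], [1,2,7], [1,5,9], [1,7,9], [3,4,6], [3,5,6], [3,5,9]

so the chain groups are C_0 ≅ Z^10, C_1 ≅ Z^20, C_2 ≅ Z^8.

The boundary map ∂_1: C_1 → C_0 sends each edge [p,q] (with p < q) to q − p.
This gives a 10×20 integer matrix of rank 9; reducing to Smith normal form yields diagonal entries (1,1,1,1,1,1,1,1,1).

The boundary map ∂_2: C_2 → C_1 maps a triangle to the signed sum of its edges. For instance
  ∂[3,5,9] = [5,9] − [3,9] + [3,5],
  ∂[3,5,6] = [5,6] − [3,6] + [3,5].
The resulting 20×8 matrix has rank 8, and its Smith normal form has invariant factors (1,1,1,1,1,1,1,1).

From H_k ≅ ker(∂_k) / im(∂_{k+1}) we obtain:

  H_0: rank C_0 − rank ∂_1 = 10 − 9 = 1, and the invariant factors of ∂_1 are all 1, so H_0 ≅ Z.
  H_1: rank ker ∂_1 − rank ∂_2 = (20 − 9) − 8 = 3, and the invariant factors of ∂_2 are all 1, so H_1 ≅ Z^3.
  H_2: rank ker ∂_2 − rank ∂_3 = (8 − 8) − 0 = 0, and there is no ∂_3, so H_2 ≅ 0.

As a check, the Euler characteristic is 10 − 20 + 8 = -2, which agrees with 1 − 3 + 0 = -2.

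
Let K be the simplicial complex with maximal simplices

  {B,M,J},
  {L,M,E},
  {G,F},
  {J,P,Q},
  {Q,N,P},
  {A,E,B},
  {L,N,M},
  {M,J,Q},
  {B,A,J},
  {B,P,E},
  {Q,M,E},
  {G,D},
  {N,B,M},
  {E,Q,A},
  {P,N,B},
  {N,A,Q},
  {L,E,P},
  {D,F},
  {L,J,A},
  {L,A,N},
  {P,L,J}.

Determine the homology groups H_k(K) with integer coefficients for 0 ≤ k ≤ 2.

H_0 = Z^2,  H_1 = Z^3,  H_2 = Z.

We work with the vertex ordering A < B < D < E < F < G < J < L < M < N < P < Q. The simplices of K, each written with vertices in increasing order, are:

  0-simplices (12): A, B, D, E, F, G, J, L, M, N, P, Q
  1-simplices (30): AB, AE, AJ, AL, AN, AQ, BE, BJ, BM, BN, BP, DF, DG, EL, EM, EP, EQ, FG, JL, JM, JP, JQ, LM, LN, LP, MN, MQ, NP, NQ, PQ
  2-simplices (18): ABE, ABJ, AEQ, AJL, ALN, ANQ, BEP, BJM, BMN, BNP, ELM, ELP, EMQ, JLP, JMQ, JPQ, LMN, NPQ

Hence C_0 ≅ Z^12, C_1 ≅ Z^30, C_2 ≅ Z^18.

∂_1: C_1 → C_0 sends each edge [p,q] (with p < q) to q − p. For instance
  ∂NQ = Q − N.
As a 12×30 matrix over Z this has rank 10, with invariant factors (1,1,1,1,1,1,1,1,1,1).

Boundary ∂_2: C_2 → C_1 maps a triangle to the signed sum of its edges. For instance
  ∂BMN = MN − BN + BM,
  ∂BEP = EP − BP + BE.
The 30×18 boundary matrix has rank 17 and Smith normal form diag(1,1,1,1,1,1,1,1,1,1,1,1,1,1,1,1,1).

Now H_k = ker ∂_k / im ∂_{k+1}, so:

  H_0: rank C_0 − rank ∂_1 = 12 − 10 = 2, and the invariant factors of ∂_1 are all 1, so H_0 ≅ Z^2.
  H_1: rank ker ∂_1 − rank ∂_2 = (30 − 10) − 17 = 3, and the invariant factors of ∂_2 are all 1, so H_1 ≅ Z^3.
  H_2: rank ker ∂_2 − rank ∂_3 = (18 − 17) − 0 = 1, and there is no ∂_3, so H_2 ≅ Z.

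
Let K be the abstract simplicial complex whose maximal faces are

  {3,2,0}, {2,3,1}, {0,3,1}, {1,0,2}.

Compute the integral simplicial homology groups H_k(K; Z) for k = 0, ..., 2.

Fix the vertex order 0 < 1 < 2 < 3 and write every simplex with vertices in increasing order. Then dim K = 2 and the simplices of K are:

  0-simplices (4): [0], [1], [2], [3]
  1-simplices (6): [0,1], [0,2], [0,3], [1,2], [1,3], [2,3]
  2-simplices (4): [0,1,2], [0,1,3], [0,2,3], [1,2,3]

giving chain groups C_0 ≅ Z^4, C_1 ≅ Z^6, C_2 ≅ Z^4.

Boundary ∂_1: C_1 → C_0 sends each edge [p,q] (with p < q) to q − p. For instance
  ∂[0,3] = [3] − [0].
This gives a 4×6 integer matrix of rank 3; reducing to Smith normal form yields diagonal entries (1,1,1).

The boundary map ∂_2: C_2 → C_1 acts by ∂[p,q,r] = [q,r] − [p,r] + [p,q]. For instance
  ∂[0,1,3] = [1,3] − [0,3] + [0,1],
  ∂[1,2,3] = [2,3] − [1,3] + [1,2].
The resulting 6×4 matrix has rank 3, and its Smith normal form has invariant factors (1,1,1).

Now H_k = ker ∂_k / im ∂_{k+1}, so:

  H_0: rank C_0 − rank ∂_1 = 4 − 3 = 1, and the invariant factors of ∂_1 are all 1, so H_0 ≅ Z.
  H_1: rank ker ∂_1 − rank ∂_2 = (6 − 3) − 3 = 0, and the invariant factors of ∂_2 are all 1, so H_1 ≅ 0.
  H_2: rank ker ∂_2 − rank ∂_3 = (4 − 3) − 0 = 1, and there is no ∂_3, so H_2 ≅ Z.

H_0 ≅ Z,  H_1 = 0,  H_2 ≅ Z.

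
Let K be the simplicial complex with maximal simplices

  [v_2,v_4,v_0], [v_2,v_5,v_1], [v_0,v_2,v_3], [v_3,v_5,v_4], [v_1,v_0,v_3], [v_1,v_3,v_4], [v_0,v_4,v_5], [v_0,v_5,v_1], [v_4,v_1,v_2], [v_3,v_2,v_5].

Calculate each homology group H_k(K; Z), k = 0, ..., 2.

H_0 ≅ Z,  H_1 ≅ Z/2,  H_2 = 0.

We work with the vertex ordering v_0 < v_1 < v_2 < v_3 < v_4 < v_5. The simplices of K, each written with vertices in increasing order, are:

  0-simplices (6): [v_0], [v_1], [v_2], [v_3], [v_4], [v_5]
  1-simplices (15): (15 of them)
  2-simplices (10): [v_0,v_1,v_3], [v_0,v_1,v_5], [v_0,v_2,v_3], [v_0,v_2,v_4], [v_0,v_4,v_5], [v_1,v_2,v_4], [v_1,v_2,v_5], [v_1,v_3,v_4], [v_2,v_3,v_5], [v_3,v_4,v_5]

so the chain groups are C_0 ≅ Z^6, C_1 ≅ Z^15, C_2 ≅ Z^10.

∂_1: C_1 → C_0 is given by ∂[p,q] = [q] − [p]. For instance
  ∂[v_1,v_5] = [v_5] − [v_1].
The resulting 6×15 matrix has rank 5, and its Smith normal form has invariant factors (1,1,1,1,1).

∂_2: C_2 → C_1 acts by ∂[p,q,r] = [q,r] − [p,r] + [p,q]. For instance
  ∂[v_1,v_2,v_5] = [v_2,v_5] − [v_1,v_5] + [v_1,v_2],
  ∂[v_0,v_2,v_3] = [v_2,v_3] − [v_0,v_3] + [v_0,v_2].
As a 15×10 matrix over Z this has rank 10, with invariant factors (1,1,1,1,1,1,1,1,1,2).

From H_k ≅ ker(∂_k) / im(∂_{k+1}) we obtain:

  H_0: rank C_0 − rank ∂_1 = 6 − 5 = 1, and the invariant factors of ∂_1 are all 1, so H_0 ≅ Z.
  H_1: rank ker ∂_1 − rank ∂_2 = (15 − 5) − 10 = 0, and ∂_2 has invariant factor 2 > 1, so H_1 ≅ Z/2.
  H_2: rank ker ∂_2 − rank ∂_3 = (10 − 10) − 0 = 0, and there is no ∂_3, so H_2 ≅ 0.

As a check, the Euler characteristic is 6 − 15 + 10 = 1, which agrees with 1 − 0 + 0 = 1.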